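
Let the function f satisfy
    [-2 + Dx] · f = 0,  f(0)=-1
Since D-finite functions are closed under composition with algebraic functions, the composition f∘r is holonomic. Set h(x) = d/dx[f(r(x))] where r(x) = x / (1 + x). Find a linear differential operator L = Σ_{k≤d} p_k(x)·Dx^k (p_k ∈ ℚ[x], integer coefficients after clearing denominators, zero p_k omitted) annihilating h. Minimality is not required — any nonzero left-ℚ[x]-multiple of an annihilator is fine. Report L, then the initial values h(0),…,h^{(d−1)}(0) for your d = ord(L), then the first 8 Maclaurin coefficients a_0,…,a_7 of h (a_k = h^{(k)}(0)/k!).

f: a_k = -1, -2, -2, -4/3, -2/3, -4/15, -4/45, -8/315, …
f∘r: x↦r, Dx↦Dx/r' in L_f ⇒ L₀.
h=h₀': d/dx-closure on L₀ ⇒ L.
L = -2·x + (-1 - 2·x - x^2)·Dx  (order 1).
h: a_k = -2, 0, 2, -8/3, 2, -8/15, -10/9, 256/105, …
ICs: h(0) = -2.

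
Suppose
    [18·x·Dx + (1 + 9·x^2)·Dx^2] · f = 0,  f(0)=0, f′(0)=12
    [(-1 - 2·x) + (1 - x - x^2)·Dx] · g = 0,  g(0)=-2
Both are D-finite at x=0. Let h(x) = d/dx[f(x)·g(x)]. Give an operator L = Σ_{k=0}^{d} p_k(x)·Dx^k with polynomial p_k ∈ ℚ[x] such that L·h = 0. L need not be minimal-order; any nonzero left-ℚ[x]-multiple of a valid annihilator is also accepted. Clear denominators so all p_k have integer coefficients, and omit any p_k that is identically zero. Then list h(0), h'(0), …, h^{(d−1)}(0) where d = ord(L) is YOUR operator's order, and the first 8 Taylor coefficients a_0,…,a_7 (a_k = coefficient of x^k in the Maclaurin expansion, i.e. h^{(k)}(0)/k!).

f: a_k = 0, 12, 0, -36, 0, 972/5, 0, -8748/7, …
g: a_k = -2, -2, -4, -6, -10, -16, -26, -42, …
Product ⇒ symmetric product L₀, ord ≤ 2.
h=h₀': d/dx-closure on L₀ ⇒ L.
L = (-30 + 1134·x^2 + 1944·x^3 + 2916·x^4) + (12 + 42·x - 108·x^2 + 198·x^3 + 1944·x^4 + 1944·x^5)·Dx + (-1 - 8·x - 26·x^2 - 36·x^3 - 126·x^4 + 324·x^5 + 243·x^6)·Dx^2  (order 2).
h: a_k = -24, -48, 72, 0, -1824, -10944/5, 61944/5, 393408/35, …
ICs: h(0) = -24, h′(0) = -48.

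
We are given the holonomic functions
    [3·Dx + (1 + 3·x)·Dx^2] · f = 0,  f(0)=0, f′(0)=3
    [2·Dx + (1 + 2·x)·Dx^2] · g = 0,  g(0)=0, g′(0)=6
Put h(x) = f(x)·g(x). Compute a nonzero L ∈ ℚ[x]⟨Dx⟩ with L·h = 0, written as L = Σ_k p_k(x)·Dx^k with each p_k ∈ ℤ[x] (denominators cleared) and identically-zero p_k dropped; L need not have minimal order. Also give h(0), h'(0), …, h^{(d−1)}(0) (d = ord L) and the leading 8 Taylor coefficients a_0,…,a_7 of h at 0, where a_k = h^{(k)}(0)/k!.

f: a_k = 0, 3, -9/2, 9, -81/4, 243/5, -243/2, 2187/7, …
g: a_k = 0, 6, -6, 8, -12, 96/5, -32, 384/7, …
h₀=f·g: eliminate ⇒ L₀, order ≤ 2·2.
L = (156 + 720·x + 864·x^2)·Dx + (310 + 2244·x + 5400·x^2 + 4320·x^3)·Dx^2 + (88 + 860·x + 3132·x^2 + 5040·x^3 + 3024·x^4)·Dx^3 + (5 + 62·x + 305·x^2 + 744·x^3 + 900·x^4 + 432·x^5)·Dx^4  (order 4).
h: a_k = 0, 0, 18, -45, 105, -495/2, 5967/10, -1473, …
ICs: h(0) = 0, h′(0) = 0, h′′(0) = 36, h′′′(0) = -270.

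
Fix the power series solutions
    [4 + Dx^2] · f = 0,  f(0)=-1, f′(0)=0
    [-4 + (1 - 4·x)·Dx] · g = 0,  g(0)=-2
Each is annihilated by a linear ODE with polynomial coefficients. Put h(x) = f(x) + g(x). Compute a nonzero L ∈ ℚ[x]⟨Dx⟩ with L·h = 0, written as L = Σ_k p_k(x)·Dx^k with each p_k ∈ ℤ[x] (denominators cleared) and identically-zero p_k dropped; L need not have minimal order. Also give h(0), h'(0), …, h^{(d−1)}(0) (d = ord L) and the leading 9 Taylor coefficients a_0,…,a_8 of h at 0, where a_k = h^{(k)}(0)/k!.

f: a_k = -1, 0, 2, 0, -2/3, 0, 4/45, 0, -2/315, …
g: a_k = -2, -8, -32, -128, -512, -2048, -8192, -32768, -131072, …
Weyl lclm of L_f,L_g ⇒ L₀ (ord ≤ 3).
L = (-400 + 128·x - 256·x^2) + (36 - 176·x + 192·x^2 - 256·x^3)·Dx + (-100 + 32·x - 64·x^2)·Dx^2 + (9 - 44·x + 48·x^2 - 64·x^3)·Dx^3  (order 3).
h: a_k = -3, -8, -30, -128, -1538/3, -2048, -368636/45, -32768, -41287682/315, …
ICs: h(0) = -3, h′(0) = -8, h′′(0) = -60.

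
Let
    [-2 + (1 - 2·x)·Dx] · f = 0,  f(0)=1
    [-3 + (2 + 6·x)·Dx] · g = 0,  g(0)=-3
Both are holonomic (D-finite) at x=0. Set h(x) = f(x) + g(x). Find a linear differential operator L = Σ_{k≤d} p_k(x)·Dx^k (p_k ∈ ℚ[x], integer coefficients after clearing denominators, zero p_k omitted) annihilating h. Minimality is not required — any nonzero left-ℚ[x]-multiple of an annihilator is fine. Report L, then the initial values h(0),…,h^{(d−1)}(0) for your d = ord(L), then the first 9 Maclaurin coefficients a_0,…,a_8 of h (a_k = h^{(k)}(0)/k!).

f: a_k = 1, 2, 4, 8, 16, 32, 64, 128, 256, …
g: a_k = -3, -9/2, 27/8, -81/16, 1215/128, -5103/256, 45927/1024, -216513/2048, 8444007/32768, …
f+g: L₀ = lclm(L_f,L_g), ord ≤ 1+1.
L = (-66 - 108·x) + (41 + 156·x + 324·x^2)·Dx + (-2 - 38·x - 24·x^2 + 216·x^3)·Dx^2  (order 2).
h: a_k = -2, -5/2, 59/8, 47/16, 3263/128, 3089/256, 111463/1024, 45631/2048, 16832615/32768, …
ICs: h(0) = -2, h′(0) = -5/2.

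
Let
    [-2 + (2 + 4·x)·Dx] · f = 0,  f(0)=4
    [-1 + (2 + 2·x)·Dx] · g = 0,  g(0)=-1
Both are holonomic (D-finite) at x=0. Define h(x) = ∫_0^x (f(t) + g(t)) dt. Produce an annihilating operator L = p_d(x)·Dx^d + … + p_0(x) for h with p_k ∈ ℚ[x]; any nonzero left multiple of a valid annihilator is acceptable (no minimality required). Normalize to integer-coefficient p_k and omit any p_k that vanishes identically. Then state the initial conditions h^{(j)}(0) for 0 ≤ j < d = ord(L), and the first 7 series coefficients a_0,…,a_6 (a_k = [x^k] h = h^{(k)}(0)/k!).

L = -Dx + (3 + 4·x)·Dx^2 + (2 + 6·x + 4·x^2)·Dx^3  (order 3).
h: a_k = 0, 3, 7/4, -5/8, 31/64, -63/128, 889/1536, …
ICs: h(0) = 0, h′(0) = 3, h′′(0) = 7/2.

f: a_k = 4, 4, -2, 2, -5/2, 7/2, -21/4, …
g: a_k = -1, -1/2, 1/8, -1/16, 5/128, -7/256, 21/1024, …
Sum ⇒ L₀ = lclm(L_f,L_g) in ℚ(x)⟨Dx⟩.
h=∫h₀ ⇒ L = L₀·Dx.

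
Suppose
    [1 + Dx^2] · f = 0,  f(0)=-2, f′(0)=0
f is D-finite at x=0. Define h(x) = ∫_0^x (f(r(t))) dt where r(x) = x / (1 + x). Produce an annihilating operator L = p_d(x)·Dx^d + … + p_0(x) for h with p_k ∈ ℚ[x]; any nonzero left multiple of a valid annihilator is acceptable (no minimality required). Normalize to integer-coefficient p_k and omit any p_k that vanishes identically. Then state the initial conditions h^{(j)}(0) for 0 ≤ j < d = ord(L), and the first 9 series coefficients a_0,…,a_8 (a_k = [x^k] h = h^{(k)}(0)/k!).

L = Dx + (2 + 6·x + 6·x^2 + 2·x^3)·Dx^2 + (1 + 4·x + 6·x^2 + 4·x^3 + x^4)·Dx^3  (order 3).
h: a_k = 0, -2, 0, 1/3, -1/2, 7/12, -11/18, 1501/2520, -87/160, …
ICs: h(0) = 0, h′(0) = -2, h′′(0) = 0.

f: a_k = -2, 0, 1, 0, -1/12, 0, 1/360, 0, -1/20160, …
L₀ from L_f via x↦r, Dx↦r'^{-1}Dx.
h=∫h₀ ⇒ L = L₀·Dx.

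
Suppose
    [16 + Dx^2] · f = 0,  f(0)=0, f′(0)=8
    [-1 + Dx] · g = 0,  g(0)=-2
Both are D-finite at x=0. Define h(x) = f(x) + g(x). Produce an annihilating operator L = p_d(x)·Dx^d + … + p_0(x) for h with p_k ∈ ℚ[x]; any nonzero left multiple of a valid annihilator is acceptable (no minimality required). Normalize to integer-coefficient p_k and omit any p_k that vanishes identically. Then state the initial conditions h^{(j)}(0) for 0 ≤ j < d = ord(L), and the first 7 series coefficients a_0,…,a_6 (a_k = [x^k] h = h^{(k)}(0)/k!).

L = -16 + 16·Dx - Dx^2 + Dx^3  (order 3).
h: a_k = -2, 6, -1, -65/3, -1/12, 341/20, -1/360, …
ICs: h(0) = -2, h′(0) = 6, h′′(0) = -2.

f: a_k = 0, 8, 0, -64/3, 0, 256/15, 0, …
g: a_k = -2, -2, -1, -1/3, -1/12, -1/60, -1/360, …
Weyl lclm of L_f,L_g ⇒ L₀ (ord ≤ 3).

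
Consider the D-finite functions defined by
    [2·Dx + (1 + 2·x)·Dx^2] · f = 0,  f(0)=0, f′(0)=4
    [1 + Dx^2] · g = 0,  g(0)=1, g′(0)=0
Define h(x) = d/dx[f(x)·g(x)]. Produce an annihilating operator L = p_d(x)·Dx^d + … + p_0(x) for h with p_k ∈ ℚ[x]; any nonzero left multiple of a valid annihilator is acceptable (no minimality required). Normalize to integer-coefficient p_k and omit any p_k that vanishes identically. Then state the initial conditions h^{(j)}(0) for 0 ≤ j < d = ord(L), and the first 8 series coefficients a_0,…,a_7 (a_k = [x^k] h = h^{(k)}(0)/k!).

f: a_k = 0, 4, -4, 16/3, -8, 64/5, -64/3, 256/7, …
g: a_k = 1, 0, -1/2, 0, 1/24, 0, -1/720, 0, …
L₀ := L_f ⊗_s L_g (sym. prod.), ord ≤ 4.
Derive L from L₀ (diff closure).
L = (-52 - 31·x - 87·x^2 - 96·x^3 - 8·x^4 + 48·x^5 + 16·x^6) + (-33 - 98·x - 80·x^2 + 80·x^4 + 32·x^5)·Dx + (-55 - 46·x - 110·x^2 - 96·x^3 + 32·x^4 + 96·x^5 + 32·x^6)·Dx^2 + (-33 - 98·x - 80·x^2 + 80·x^4 + 32·x^5)·Dx^3 + (-3 - 15·x - 23·x^2 + 40·x^4 + 48·x^5 + 16·x^6)·Dx^4  (order 4).
h: a_k = 4, -8, 10, -24, 103/2, -105, 12763/60, -19318/45, …
ICs: h(0) = 4, h′(0) = -8, h′′(0) = 20, h′′′(0) = -144.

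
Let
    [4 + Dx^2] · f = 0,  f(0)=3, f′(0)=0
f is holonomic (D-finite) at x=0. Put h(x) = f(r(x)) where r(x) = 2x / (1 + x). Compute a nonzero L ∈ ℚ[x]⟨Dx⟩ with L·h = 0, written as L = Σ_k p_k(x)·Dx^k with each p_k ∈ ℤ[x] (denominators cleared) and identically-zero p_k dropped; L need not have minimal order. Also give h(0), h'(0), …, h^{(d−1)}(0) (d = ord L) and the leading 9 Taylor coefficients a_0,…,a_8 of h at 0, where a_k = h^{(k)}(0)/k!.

L = 16 + (2 + 6·x + 6·x^2 + 2·x^3)·Dx + (1 + 4·x + 6·x^2 + 4·x^3 + x^4)·Dx^2  (order 2).
h: a_k = 3, 0, -24, 48, -40, -32, 2744/15, -1968/5, 12568/21, …
ICs: h(0) = 3, h′(0) = 0.

f: a_k = 3, 0, -6, 0, 2, 0, -4/15, 0, 2/105, …
f∘r: x↦r, Dx↦Dx/r' in L_f ⇒ L₀.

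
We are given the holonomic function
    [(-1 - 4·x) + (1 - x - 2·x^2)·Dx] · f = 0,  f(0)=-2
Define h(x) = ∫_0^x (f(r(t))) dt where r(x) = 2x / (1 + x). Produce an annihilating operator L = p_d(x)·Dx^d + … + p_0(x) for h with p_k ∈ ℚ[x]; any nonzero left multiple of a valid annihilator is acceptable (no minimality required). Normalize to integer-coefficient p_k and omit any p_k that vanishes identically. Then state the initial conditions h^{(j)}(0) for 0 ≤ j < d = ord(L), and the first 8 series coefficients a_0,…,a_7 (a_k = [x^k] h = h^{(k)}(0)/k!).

f: a_k = -2, -2, -6, -10, -22, -42, -86, -170, …
Change of var in L_f (x↦r) gives L₀.
∫: right-multiply L₀ by Dx.
L = (2 + 18·x)·Dx + (-1 - x + 9·x^2 + 9·x^3)·Dx^2  (order 2).
h: a_k = 0, -2, -2, -20/3, -9, -36, -54, -1620/7, …
ICs: h(0) = 0, h′(0) = -2.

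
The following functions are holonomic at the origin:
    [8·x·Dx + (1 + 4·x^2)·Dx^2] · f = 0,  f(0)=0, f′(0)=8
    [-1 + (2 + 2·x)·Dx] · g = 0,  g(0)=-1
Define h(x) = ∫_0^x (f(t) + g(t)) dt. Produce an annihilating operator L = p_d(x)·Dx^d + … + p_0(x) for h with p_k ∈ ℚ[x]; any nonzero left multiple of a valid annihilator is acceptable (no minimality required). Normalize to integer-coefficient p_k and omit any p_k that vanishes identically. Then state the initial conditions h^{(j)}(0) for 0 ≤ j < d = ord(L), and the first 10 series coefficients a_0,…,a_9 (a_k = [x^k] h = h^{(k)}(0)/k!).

f: a_k = 0, 8, 0, -32/3, 0, 128/5, 0, -512/7, 0, 2048/9, …
g: a_k = -1, -1/2, 1/8, -1/16, 5/128, -7/256, 21/1024, -33/2048, 429/32768, -715/65536, …
Weyl lclm of L_f,L_g ⇒ L₀ (ord ≤ 3).
h=∫₀ˣh₀: take L = L₀·Dx.
L = (-16 - 40·x + 192·x^2 + 96·x^3)·Dx^2 + (-35 - 64·x + 328·x^2 + 768·x^3 + 336·x^4)·Dx^3 + (-2 + 30·x + 48·x^2 + 144·x^3 + 224·x^4 + 96·x^5)·Dx^4  (order 4).
h: a_k = 0, -1, 15/4, 1/24, -515/192, 1/128, 10911/2560, 3/1024, -1048807/114688, 143/98304, …
ICs: h(0) = 0, h′(0) = -1, h′′(0) = 15/2, h′′′(0) = 1/4.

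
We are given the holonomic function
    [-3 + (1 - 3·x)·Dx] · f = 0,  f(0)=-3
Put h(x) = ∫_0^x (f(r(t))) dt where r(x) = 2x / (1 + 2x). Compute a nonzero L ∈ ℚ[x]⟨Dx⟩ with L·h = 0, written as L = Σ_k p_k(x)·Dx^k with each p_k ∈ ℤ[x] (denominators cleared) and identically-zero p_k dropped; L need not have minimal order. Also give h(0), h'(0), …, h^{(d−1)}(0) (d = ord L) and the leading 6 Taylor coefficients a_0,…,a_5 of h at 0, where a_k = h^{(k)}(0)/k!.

L = 6·Dx + (-1 + 2·x + 8·x^2)·Dx^2  (order 2).
h: a_k = 0, -3, -9, -24, -72, -1152/5, …
ICs: h(0) = 0, h′(0) = -3.

f: a_k = -3, -9, -27, -81, -243, -729, …
h₀=f(r): pull back L_f along r ⇒ L₀.
Integrate: L := L₀·Dx.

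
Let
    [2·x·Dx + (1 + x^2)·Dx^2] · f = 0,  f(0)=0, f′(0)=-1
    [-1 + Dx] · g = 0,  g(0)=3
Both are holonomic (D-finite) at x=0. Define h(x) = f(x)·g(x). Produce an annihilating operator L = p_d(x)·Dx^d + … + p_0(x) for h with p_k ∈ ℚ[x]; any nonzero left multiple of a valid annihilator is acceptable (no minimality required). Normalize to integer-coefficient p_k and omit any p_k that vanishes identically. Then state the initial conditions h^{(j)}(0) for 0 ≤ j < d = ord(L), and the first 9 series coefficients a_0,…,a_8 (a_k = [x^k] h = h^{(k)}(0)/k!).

L = (1 - 2·x + x^2) + (-2 + 2·x - 2·x^2)·Dx + (1 + x^2)·Dx^2  (order 2).
h: a_k = 0, -3, -3, -1/2, 1/2, -9/40, -11/24, 93/560, 113/336, …
ICs: h(0) = 0, h′(0) = -3.

f: a_k = 0, -1, 0, 1/3, 0, -1/5, 0, 1/7, 0, …
g: a_k = 3, 3, 3/2, 1/2, 1/8, 1/40, 1/240, 1/1680, 1/13440, …
Product ⇒ symmetric product L₀, ord ≤ 2.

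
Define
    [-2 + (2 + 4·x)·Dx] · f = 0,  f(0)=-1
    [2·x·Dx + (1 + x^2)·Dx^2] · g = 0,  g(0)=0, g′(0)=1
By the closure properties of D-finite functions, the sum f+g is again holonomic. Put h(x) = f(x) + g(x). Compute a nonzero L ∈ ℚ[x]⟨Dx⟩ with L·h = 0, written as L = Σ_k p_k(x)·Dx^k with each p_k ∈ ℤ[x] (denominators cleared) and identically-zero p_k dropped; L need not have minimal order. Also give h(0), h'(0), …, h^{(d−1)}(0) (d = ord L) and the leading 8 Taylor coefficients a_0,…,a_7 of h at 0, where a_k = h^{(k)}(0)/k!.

L = (-2 - 10·x + 6·x^2 + 6·x^3)·Dx + (-5 - 8·x - 8·x^2 + 24·x^3 + 21·x^4)·Dx^2 + (-1 + 6·x^2 + 6·x^3 + 7·x^4 + 6·x^5)·Dx^3  (order 3).
h: a_k = -1, 0, 1/2, -5/6, 5/8, -27/40, 21/16, -247/112, …
ICs: h(0) = -1, h′(0) = 0, h′′(0) = 1.

f: a_k = -1, -1, 1/2, -1/2, 5/8, -7/8, 21/16, -33/16, …
g: a_k = 0, 1, 0, -1/3, 0, 1/5, 0, -1/7, …
h₀=f+g: left-lcm gives L₀, ord ≤ 3.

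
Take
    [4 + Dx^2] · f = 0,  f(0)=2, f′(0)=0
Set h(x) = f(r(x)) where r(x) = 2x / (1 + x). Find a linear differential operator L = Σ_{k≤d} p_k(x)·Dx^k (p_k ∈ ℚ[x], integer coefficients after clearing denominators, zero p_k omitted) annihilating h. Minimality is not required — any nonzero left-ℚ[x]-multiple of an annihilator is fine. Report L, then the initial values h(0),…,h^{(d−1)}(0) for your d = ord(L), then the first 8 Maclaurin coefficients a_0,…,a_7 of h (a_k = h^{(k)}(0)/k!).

f: a_k = 2, 0, -4, 0, 4/3, 0, -8/45, 0, …
f∘r: x↦r, Dx↦Dx/r' in L_f ⇒ L₀.
L = 16 + (2 + 6·x + 6·x^2 + 2·x^3)·Dx + (1 + 4·x + 6·x^2 + 4·x^3 + x^4)·Dx^2  (order 2).
h: a_k = 2, 0, -16, 32, -80/3, -64/3, 5488/45, -1312/5, …
ICs: h(0) = 2, h′(0) = 0.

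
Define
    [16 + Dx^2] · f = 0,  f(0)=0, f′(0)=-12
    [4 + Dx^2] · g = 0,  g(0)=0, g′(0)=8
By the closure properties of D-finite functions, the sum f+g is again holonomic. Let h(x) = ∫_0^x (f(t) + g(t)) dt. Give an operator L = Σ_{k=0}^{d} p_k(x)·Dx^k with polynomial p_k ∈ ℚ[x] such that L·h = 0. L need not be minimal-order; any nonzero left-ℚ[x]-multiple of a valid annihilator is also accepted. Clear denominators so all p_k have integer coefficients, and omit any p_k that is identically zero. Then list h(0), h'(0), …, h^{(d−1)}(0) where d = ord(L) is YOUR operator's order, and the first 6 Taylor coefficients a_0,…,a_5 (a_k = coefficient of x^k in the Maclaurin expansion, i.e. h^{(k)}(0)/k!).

f: a_k = 0, -12, 0, 32, 0, -128/5, …
g: a_k = 0, 8, 0, -16/3, 0, 16/15, …
h₀=f+g: left-lcm gives L₀, ord ≤ 4.
Integrate: L := L₀·Dx.
L = 64·Dx + 20·Dx^3 + Dx^5  (order 5).
h: a_k = 0, 0, -2, 0, 20/3, 0, …
ICs: h(0) = 0, h′(0) = 0, h′′(0) = -4, h′′′(0) = 0, h′′′′(0) = 160.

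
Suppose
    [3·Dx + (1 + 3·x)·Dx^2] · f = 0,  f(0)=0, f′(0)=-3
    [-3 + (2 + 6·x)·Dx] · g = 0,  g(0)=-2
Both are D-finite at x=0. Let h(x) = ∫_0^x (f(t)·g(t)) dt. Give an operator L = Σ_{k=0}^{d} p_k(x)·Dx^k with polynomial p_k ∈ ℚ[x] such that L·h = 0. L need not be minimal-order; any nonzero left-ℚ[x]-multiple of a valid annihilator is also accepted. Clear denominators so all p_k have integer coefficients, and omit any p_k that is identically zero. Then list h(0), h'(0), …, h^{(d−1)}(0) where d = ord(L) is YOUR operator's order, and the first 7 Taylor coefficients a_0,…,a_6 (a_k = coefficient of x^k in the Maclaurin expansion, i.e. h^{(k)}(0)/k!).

f: a_k = 0, -3, 9/2, -9, 81/4, -243/5, 243/2, …
g: a_k = -2, -3, 9/4, -27/8, 405/64, -1701/128, 15309/512, …
h₀=f·g: eliminate ⇒ L₀, order ≤ 2·1.
∫: right-multiply L₀ by Dx.
L = 9·Dx + (4 + 24·x + 36·x^2)·Dx^3  (order 3).
h: a_k = 0, 0, 3, 0, -9/16, 27/20, -1917/640, …
ICs: h(0) = 0, h′(0) = 0, h′′(0) = 6.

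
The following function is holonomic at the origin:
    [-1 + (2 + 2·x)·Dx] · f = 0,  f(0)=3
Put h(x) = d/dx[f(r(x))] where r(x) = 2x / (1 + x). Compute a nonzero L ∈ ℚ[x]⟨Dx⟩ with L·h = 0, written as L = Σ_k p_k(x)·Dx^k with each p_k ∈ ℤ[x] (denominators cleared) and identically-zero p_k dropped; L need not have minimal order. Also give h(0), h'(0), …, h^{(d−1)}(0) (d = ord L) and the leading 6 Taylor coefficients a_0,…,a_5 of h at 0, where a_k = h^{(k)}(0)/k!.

L = (-3 - 6·x) + (-1 - 4·x - 3·x^2)·Dx  (order 1).
h: a_k = 3, -9, 45/2, -111/2, 1125/8, -2943/8, …
ICs: h(0) = 3.

f: a_k = 3, 3/2, -3/8, 3/16, -15/128, 21/256, …
Change of var in L_f (x↦r) gives L₀.
Derive L from L₀ (diff closure).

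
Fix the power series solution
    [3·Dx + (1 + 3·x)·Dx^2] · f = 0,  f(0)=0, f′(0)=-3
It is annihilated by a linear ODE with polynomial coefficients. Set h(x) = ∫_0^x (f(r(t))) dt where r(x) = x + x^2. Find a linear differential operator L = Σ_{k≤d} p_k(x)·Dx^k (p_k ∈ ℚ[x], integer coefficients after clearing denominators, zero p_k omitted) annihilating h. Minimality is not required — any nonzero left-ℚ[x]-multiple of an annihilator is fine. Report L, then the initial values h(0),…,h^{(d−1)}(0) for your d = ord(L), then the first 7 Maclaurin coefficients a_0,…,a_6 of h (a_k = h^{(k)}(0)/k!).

L = (1 + 6·x + 6·x^2)·Dx^2 + (1 + 5·x + 9·x^2 + 6·x^3)·Dx^3  (order 3).
h: a_k = 0, 0, -3/2, 1/2, 0, -9/20, 9/10, …
ICs: h(0) = 0, h′(0) = 0, h′′(0) = -3.

f: a_k = 0, -3, 9/2, -9, 81/4, -243/5, 243/2, …
f∘r: x↦r, Dx↦Dx/r' in L_f ⇒ L₀.
∫: right-multiply L₀ by Dx.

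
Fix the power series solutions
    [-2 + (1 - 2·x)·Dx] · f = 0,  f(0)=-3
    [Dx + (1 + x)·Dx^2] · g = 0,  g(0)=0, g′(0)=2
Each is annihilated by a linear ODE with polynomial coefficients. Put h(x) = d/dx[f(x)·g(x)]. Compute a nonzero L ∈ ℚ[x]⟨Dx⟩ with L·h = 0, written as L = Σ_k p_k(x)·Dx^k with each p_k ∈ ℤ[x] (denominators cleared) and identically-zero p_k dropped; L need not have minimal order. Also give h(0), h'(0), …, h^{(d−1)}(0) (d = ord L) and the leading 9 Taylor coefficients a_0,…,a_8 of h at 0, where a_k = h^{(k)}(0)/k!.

L = 8 + (4 + 10·x)·Dx + (-1 + x + 2·x^2)·Dx^2  (order 2).
h: a_k = -6, -18, -60, -154, -391, -4662/5, -10908/5, -174318/35, -784851/70, …
ICs: h(0) = -6, h′(0) = -18.

f: a_k = -3, -6, -12, -24, -48, -96, -192, -384, -768, …
g: a_k = 0, 2, -1, 2/3, -1/2, 2/5, -1/3, 2/7, -1/4, …
f·g: L₀ = L_f ⊗_s L_g, ord ≤ 1·2.
Differentiate: ansatz ord ≤ ord L₀ ⇒ L.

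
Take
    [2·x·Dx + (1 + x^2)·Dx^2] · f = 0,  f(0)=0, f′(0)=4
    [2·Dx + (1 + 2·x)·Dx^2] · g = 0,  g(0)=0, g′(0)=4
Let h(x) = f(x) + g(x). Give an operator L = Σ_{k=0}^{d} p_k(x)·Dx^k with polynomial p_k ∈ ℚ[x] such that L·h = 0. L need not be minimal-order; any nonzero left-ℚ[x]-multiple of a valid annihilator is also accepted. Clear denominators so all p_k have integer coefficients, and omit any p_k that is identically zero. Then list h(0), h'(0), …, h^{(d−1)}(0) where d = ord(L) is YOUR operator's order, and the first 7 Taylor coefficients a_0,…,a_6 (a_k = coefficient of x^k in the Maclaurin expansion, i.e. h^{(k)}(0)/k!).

f: a_k = 0, 4, 0, -4/3, 0, 4/5, 0, …
g: a_k = 0, 4, -4, 16/3, -8, 64/5, -64/3, …
Weyl lclm of L_f,L_g ⇒ L₀ (ord ≤ 4).
L = (-2 - 12·x + 6·x^2 + 4·x^3)·Dx + (-5 - 4·x - 9·x^2 + 12·x^3 + 8·x^4)·Dx^2 + (-1 - x + 2·x^2 + x^3 + 3·x^4 + 2·x^5)·Dx^3  (order 3).
h: a_k = 0, 8, -4, 4, -8, 68/5, -64/3, …
ICs: h(0) = 0, h′(0) = 8, h′′(0) = -8.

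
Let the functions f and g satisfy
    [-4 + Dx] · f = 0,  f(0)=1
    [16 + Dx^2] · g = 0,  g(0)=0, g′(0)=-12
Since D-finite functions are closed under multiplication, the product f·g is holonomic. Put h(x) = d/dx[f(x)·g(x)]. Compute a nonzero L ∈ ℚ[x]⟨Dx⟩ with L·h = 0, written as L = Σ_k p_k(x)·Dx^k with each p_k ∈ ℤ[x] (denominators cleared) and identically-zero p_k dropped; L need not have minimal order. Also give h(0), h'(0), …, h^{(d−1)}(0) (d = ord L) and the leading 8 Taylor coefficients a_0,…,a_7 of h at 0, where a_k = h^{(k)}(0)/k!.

f: a_k = 1, 4, 8, 32/3, 32/3, 128/15, 256/45, 1024/315, …
g: a_k = 0, -12, 0, 32, 0, -128/5, 0, 1024/105, …
Sym-product of L_f,L_g gives L₀ (≤ ord 2).
Differentiate: ansatz ord ≤ ord L₀ ⇒ L.
L = 32 - 8·Dx + Dx^2  (order 2).
h: a_k = -12, -96, -192, 0, 512, 4096/5, 8192/15, 0, …
ICs: h(0) = -12, h′(0) = -96.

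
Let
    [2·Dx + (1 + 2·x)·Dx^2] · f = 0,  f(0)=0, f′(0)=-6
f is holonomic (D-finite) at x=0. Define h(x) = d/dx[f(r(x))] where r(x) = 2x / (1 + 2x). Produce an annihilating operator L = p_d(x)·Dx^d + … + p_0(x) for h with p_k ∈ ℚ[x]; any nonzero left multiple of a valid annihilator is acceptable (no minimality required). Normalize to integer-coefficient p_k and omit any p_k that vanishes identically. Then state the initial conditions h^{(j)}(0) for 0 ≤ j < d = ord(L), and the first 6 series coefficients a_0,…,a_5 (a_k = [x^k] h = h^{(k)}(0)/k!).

L = (8 + 24·x) + (1 + 8·x + 12·x^2)·Dx  (order 1).
h: a_k = -12, 96, -624, 3840, -23232, 139776, …
ICs: h(0) = -12.

f: a_k = 0, -6, 6, -8, 12, -96/5, …
f∘r: x↦r, Dx↦Dx/r' in L_f ⇒ L₀.
Derive L from L₀ (diff closure).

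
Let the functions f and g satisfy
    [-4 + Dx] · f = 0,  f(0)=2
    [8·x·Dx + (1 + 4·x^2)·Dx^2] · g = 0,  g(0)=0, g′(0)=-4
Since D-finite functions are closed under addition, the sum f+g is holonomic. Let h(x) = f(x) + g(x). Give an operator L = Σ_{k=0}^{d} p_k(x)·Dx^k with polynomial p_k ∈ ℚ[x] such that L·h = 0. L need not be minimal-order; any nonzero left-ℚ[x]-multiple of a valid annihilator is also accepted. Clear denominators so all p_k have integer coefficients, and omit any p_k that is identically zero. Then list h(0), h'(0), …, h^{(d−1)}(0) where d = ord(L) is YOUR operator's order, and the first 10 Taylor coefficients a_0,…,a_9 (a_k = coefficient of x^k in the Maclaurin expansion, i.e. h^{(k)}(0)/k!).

L = (8 - 32·x - 96·x^2 - 128·x^3)·Dx + (-6 - 8·x^2 - 64·x^4)·Dx^2 + (1 + 2·x + 8·x^2 + 8·x^3 + 16·x^4)·Dx^3  (order 3).
h: a_k = 2, 4, 16, 80/3, 64/3, 64/15, 512/45, 13568/315, 1024/315, -318464/2835, …
ICs: h(0) = 2, h′(0) = 4, h′′(0) = 32.

f: a_k = 2, 8, 16, 64/3, 64/3, 256/15, 512/45, 2048/315, 1024/315, 4096/2835, …
g: a_k = 0, -4, 0, 16/3, 0, -64/5, 0, 256/7, 0, -1024/9, …
Weyl lclm of L_f,L_g ⇒ L₀ (ord ≤ 3).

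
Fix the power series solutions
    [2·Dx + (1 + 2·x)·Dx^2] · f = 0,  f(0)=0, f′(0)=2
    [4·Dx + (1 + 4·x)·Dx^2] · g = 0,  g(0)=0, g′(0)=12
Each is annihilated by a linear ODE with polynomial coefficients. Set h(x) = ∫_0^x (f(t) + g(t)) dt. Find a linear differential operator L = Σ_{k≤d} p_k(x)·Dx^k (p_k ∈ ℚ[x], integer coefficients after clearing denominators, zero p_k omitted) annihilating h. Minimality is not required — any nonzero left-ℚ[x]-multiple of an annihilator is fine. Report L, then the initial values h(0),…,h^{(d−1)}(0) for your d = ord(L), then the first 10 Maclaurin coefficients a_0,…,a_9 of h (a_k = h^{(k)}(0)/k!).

L = 16·Dx^2 + (12 + 32·x)·Dx^3 + (1 + 6·x + 8·x^2)·Dx^4  (order 4).
h: a_k = 0, 0, 7, -26/3, 50/3, -196/5, 1552/15, -6176/21, 880, -24608/9, …
ICs: h(0) = 0, h′(0) = 0, h′′(0) = 14, h′′′(0) = -52.

f: a_k = 0, 2, -2, 8/3, -4, 32/5, -32/3, 128/7, -32, 512/9, …
g: a_k = 0, 12, -24, 64, -192, 3072/5, -2048, 49152/7, -24576, 262144/3, …
Sum ⇒ L₀ = lclm(L_f,L_g) in ℚ(x)⟨Dx⟩.
h=∫₀ˣh₀: take L = L₀·Dx.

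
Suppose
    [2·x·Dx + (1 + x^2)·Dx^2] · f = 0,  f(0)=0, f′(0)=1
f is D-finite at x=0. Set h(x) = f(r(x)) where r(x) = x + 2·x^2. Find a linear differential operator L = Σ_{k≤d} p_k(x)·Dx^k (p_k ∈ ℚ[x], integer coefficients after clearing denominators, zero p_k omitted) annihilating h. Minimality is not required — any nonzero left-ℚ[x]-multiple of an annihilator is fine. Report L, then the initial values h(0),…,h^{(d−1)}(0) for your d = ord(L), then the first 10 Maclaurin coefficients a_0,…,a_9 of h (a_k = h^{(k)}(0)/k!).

f: a_k = 0, 1, 0, -1/3, 0, 1/5, 0, -1/7, 0, 1/9, …
h₀=f(r): pull back L_f along r ⇒ L₀.
L = (-4 + 2·x + 16·x^2 + 48·x^3 + 48·x^4)·Dx + (1 + 4·x + x^2 + 8·x^3 + 20·x^4 + 16·x^5)·Dx^2  (order 2).
h: a_k = 0, 1, 2, -1/3, -2, -19/5, -2/3, 55/7, 14, 37/9, …
ICs: h(0) = 0, h′(0) = 1.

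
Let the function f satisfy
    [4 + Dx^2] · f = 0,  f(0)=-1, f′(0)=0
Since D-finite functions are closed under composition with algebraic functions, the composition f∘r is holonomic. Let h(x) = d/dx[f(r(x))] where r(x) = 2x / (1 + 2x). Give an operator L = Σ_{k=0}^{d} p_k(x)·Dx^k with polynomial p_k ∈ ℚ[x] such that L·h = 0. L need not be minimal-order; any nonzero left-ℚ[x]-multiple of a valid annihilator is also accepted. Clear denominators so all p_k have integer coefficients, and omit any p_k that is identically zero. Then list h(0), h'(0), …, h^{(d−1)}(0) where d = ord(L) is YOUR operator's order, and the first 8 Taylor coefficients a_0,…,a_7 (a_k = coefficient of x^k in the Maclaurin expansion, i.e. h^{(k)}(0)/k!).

f: a_k = -1, 0, 2, 0, -2/3, 0, 4/45, 0, …
Change of var in L_f (x↦r) gives L₀.
Derive L from L₀ (diff closure).
L = (40 + 96·x + 96·x^2) + (12 + 72·x + 144·x^2 + 96·x^3)·Dx + (1 + 8·x + 24·x^2 + 32·x^3 + 16·x^4)·Dx^2  (order 2).
h: a_k = 0, 16, -96, 1024/3, -2560/3, 19712/15, 3584/5, -4820992/315, …
ICs: h(0) = 0, h′(0) = 16.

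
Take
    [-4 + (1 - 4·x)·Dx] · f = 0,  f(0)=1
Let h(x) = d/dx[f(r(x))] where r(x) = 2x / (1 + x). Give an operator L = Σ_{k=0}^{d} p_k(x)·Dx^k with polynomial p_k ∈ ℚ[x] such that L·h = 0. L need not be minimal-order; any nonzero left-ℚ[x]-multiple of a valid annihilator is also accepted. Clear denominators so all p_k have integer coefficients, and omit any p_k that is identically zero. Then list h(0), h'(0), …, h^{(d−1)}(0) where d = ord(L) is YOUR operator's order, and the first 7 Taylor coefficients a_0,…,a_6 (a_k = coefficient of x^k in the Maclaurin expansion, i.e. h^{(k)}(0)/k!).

f: a_k = 1, 4, 16, 64, 256, 1024, 4096, …
L₀ from L_f via x↦r, Dx↦r'^{-1}Dx.
Differentiate: ansatz ord ≤ ord L₀ ⇒ L.
L = 14 + (-1 + 7·x)·Dx  (order 1).
h: a_k = 8, 112, 1176, 10976, 96040, 806736, 6588344, …
ICs: h(0) = 8.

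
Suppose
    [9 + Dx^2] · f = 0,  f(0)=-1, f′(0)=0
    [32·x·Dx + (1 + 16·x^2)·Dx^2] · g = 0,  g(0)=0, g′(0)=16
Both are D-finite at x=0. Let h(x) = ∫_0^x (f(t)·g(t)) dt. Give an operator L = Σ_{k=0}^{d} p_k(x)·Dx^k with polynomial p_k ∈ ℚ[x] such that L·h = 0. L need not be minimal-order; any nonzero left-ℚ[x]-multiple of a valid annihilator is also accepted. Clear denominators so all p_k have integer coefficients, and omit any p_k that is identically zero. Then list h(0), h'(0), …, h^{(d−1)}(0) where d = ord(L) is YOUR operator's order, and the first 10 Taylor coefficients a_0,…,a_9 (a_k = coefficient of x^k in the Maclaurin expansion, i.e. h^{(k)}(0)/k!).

f: a_k = -1, 0, 9/2, 0, -27/8, 0, 81/80, 0, -729/4480, 0, …
g: a_k = 0, 16, 0, -256/3, 0, 4096/5, 0, -65536/7, 0, 1048576/9, …
Product ⇒ symmetric product L₀, ord ≤ 4.
∫: right-multiply L₀ by Dx.
L = (16425 + 696384·x^2 + 2778624·x^4 + 11943936·x^6 + 47775744·x^8)·Dx + (23616·x + 543744·x^3 + 3981312·x^5 + 21233664·x^7)·Dx^2 + (2050 + 87168·x^2 + 470016·x^4 + 2654208·x^6 + 10616832·x^8)·Dx^3 + (2624·x + 60416·x^3 + 442368·x^5 + 2359296·x^7)·Dx^4 + (25 + 1088·x^2 + 17920·x^4 + 147456·x^6 + 589824·x^8)·Dx^5  (order 5).
h: a_k = 0, 0, -8, 0, 118/3, 0, -3143/15, 0, 467351/280, 0, …
ICs: h(0) = 0, h′(0) = 0, h′′(0) = -16, h′′′(0) = 0, h′′′′(0) = 944.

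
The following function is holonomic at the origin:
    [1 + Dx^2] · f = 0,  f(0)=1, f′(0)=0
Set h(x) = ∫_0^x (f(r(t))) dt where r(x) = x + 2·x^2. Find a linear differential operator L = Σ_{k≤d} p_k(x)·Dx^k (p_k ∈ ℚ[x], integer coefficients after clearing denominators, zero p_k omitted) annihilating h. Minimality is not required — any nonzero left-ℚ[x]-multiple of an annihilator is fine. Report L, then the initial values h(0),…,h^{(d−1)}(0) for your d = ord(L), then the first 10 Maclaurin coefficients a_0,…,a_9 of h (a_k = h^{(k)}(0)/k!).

L = (1 + 12·x + 48·x^2 + 64·x^3)·Dx - 4·Dx^2 + (1 + 4·x)·Dx^3  (order 3).
h: a_k = 0, 1, 0, -1/6, -1/2, -47/120, 1/18, 719/5040, 79/480, 23521/362880, …
ICs: h(0) = 0, h′(0) = 1, h′′(0) = 0.

f: a_k = 1, 0, -1/2, 0, 1/24, 0, -1/720, 0, 1/40320, 0, …
h₀=f(r): pull back L_f along r ⇒ L₀.
h=∫h₀ ⇒ L = L₀·Dx.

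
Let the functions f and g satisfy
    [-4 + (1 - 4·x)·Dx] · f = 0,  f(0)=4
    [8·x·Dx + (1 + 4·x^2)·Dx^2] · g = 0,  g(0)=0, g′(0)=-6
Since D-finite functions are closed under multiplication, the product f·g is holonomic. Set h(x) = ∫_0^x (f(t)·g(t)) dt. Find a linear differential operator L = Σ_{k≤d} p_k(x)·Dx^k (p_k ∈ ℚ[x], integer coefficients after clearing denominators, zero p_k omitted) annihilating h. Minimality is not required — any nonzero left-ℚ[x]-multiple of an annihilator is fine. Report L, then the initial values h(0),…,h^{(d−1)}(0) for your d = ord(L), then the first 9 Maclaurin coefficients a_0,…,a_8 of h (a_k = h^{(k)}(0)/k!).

L = 32·x·Dx + (8 - 8·x + 64·x^2)·Dx^2 + (-1 + 4·x - 4·x^2 + 16·x^3)·Dx^3  (order 3).
h: a_k = 0, 0, -12, -32, -88, -1408/5, -14272/15, -114176/35, -398656/35, …
ICs: h(0) = 0, h′(0) = 0, h′′(0) = -24.

f: a_k = 4, 16, 64, 256, 1024, 4096, 16384, 65536, 262144, …
g: a_k = 0, -6, 0, 8, 0, -96/5, 0, 384/7, 0, …
h₀=f·g: eliminate ⇒ L₀, order ≤ 1·2.
Integrate: L := L₀·Dx.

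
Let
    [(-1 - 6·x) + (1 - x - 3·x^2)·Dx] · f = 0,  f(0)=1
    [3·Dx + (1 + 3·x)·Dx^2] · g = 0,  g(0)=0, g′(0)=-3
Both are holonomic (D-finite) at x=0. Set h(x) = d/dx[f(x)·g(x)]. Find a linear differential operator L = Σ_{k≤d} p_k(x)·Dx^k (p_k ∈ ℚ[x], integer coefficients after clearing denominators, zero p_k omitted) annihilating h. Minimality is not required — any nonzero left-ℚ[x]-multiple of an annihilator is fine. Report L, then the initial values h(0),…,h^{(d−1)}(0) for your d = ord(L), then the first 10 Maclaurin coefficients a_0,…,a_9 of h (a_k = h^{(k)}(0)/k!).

L = (34 + 162·x + 324·x^2) + (1 + 29·x + 180·x^2 + 252·x^3)·Dx + (-1 - 6·x - 2·x^2 + 33·x^3 + 36·x^4)·Dx^2  (order 2).
h: a_k = -3, 3, -99/2, 33, -1797/4, 1692/5, -73581/20, 129849/35, -8315973/280, 79923/2, …
ICs: h(0) = -3, h′(0) = 3.

f: a_k = 1, 1, 4, 7, 19, 40, 97, 217, 508, 1159, …
g: a_k = 0, -3, 9/2, -9, 81/4, -243/5, 243/2, -2187/7, 6561/8, -2187, …
f·g: L₀ = L_f ⊗_s L_g, ord ≤ 1·2.
Derive L from L₀ (diff closure).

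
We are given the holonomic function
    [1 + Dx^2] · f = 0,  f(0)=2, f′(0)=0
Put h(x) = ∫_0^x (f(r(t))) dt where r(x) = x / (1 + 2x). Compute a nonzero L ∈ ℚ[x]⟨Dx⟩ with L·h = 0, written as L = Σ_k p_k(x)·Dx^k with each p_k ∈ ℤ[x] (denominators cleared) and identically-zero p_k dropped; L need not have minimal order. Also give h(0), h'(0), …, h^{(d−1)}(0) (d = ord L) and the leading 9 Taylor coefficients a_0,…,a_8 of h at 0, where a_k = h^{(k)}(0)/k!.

L = Dx + (4 + 24·x + 48·x^2 + 32·x^3)·Dx^2 + (1 + 8·x + 24·x^2 + 32·x^3 + 16·x^4)·Dx^3  (order 3).
h: a_k = 0, 2, 0, -1/3, 1, -143/60, 47/9, -3943/360, 1787/80, …
ICs: h(0) = 0, h′(0) = 2, h′′(0) = 0.

f: a_k = 2, 0, -1, 0, 1/12, 0, -1/360, 0, 1/20160, …
L₀ from L_f via x↦r, Dx↦r'^{-1}Dx.
Integrate: L := L₀·Dx.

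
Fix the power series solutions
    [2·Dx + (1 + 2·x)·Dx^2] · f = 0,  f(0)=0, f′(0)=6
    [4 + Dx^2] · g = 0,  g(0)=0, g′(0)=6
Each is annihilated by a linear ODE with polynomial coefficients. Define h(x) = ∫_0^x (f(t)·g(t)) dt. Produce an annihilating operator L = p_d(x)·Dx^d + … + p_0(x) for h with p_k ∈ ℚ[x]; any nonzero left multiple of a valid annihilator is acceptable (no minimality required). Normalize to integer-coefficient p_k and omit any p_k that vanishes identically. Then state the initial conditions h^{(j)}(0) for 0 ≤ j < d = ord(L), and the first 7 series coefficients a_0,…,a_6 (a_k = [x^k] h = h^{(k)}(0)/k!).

L = (-48 + 192·x + 1216·x^2 + 2048·x^3 + 1024·x^4)·Dx + (32 + 320·x + 768·x^2 + 512·x^3)·Dx^2 + (160·x + 672·x^2 + 1024·x^3 + 512·x^4)·Dx^3 + (8 + 80·x + 192·x^2 + 128·x^3)·Dx^4 + (3 + 28·x + 92·x^2 + 128·x^3 + 64·x^4)·Dx^5  (order 5).
h: a_k = 0, 0, 0, 12, -9, 24/5, -8, …
ICs: h(0) = 0, h′(0) = 0, h′′(0) = 0, h′′′(0) = 72, h′′′′(0) = -216.

f: a_k = 0, 6, -6, 8, -12, 96/5, -32, …
g: a_k = 0, 6, 0, -4, 0, 4/5, 0, …
L₀ := L_f ⊗_s L_g (sym. prod.), ord ≤ 4.
∫: right-multiply L₀ by Dx.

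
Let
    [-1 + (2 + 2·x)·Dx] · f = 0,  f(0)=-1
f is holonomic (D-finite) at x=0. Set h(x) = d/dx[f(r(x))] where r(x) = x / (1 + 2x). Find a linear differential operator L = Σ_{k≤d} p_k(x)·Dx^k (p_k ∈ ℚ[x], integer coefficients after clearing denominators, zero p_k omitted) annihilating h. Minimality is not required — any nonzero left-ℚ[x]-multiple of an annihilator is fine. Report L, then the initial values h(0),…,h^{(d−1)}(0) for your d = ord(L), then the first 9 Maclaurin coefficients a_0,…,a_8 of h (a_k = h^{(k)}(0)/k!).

f: a_k = -1, -1/2, 1/8, -1/16, 5/128, -7/256, 21/1024, -33/2048, 429/32768, …
Change of var in L_f (x↦r) gives L₀.
Derive L from L₀ (diff closure).
L = (-9 - 24·x) + (-2 - 10·x - 12·x^2)·Dx  (order 1).
h: a_k = -1/2, 9/4, -123/16, 757/32, -17715/256, 100935/512, -1134735/2048, 6340365/4096, -283019715/65536, …
ICs: h(0) = -1/2.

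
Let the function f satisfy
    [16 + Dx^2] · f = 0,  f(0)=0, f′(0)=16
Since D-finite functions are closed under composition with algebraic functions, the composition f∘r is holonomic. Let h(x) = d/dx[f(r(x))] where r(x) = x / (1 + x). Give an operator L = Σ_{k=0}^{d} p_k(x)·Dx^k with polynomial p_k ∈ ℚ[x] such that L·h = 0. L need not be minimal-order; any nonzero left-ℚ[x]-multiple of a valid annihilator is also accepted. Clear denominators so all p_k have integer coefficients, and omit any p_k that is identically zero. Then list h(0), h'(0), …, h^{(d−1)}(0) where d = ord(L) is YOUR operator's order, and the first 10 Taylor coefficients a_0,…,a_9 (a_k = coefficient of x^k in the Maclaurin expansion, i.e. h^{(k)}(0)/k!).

L = (22 + 12·x + 6·x^2) + (6 + 18·x + 18·x^2 + 6·x^3)·Dx + (1 + 4·x + 6·x^2 + 4·x^3 + x^4)·Dx^2  (order 2).
h: a_k = 16, -32, -80, 448, -3088/3, 1440, -39376/45, -80512/45, 481648/63, -1080160/63, …
ICs: h(0) = 16, h′(0) = -32.

f: a_k = 0, 16, 0, -128/3, 0, 512/15, 0, -4096/315, 0, 8192/2835, …
Substitute x→r, Dx→(1/r')Dx; clear ⇒ L₀.
h=h₀': d/dx-closure on L₀ ⇒ L.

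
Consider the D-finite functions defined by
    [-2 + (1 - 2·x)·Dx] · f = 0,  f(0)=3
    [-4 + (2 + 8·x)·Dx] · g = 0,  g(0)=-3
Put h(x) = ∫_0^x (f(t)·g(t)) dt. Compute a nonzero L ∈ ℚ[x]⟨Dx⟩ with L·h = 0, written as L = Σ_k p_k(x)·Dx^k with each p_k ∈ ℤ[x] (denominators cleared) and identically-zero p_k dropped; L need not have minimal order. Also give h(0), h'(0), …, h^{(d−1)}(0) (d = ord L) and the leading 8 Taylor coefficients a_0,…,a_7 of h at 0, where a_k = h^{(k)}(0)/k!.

f: a_k = 3, 6, 12, 24, 48, 96, 192, 384, …
g: a_k = -3, -6, 6, -12, 30, -84, 252, -792, …
f·g: L₀ = L_f ⊗_s L_g, ord ≤ 1·1.
Integrate: L := L₀·Dx.
L = (4 + 4·x)·Dx + (-1 - 2·x + 8·x^2)·Dx^2  (order 2).
h: a_k = 0, -9, -18, -18, -36, -198/5, -108, -540/7, …
ICs: h(0) = 0, h′(0) = -9.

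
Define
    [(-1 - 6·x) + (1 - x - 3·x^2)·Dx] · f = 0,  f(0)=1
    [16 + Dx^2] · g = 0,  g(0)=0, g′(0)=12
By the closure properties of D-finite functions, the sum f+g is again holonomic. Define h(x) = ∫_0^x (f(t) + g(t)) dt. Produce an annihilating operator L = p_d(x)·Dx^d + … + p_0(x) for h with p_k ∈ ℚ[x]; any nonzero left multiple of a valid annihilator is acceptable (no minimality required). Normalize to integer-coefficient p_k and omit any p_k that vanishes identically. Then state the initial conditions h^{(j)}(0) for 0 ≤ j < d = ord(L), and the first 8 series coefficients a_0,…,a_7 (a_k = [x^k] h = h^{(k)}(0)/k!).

f: a_k = 1, 1, 4, 7, 19, 40, 97, 217, …
g: a_k = 0, 12, 0, -32, 0, 128/5, 0, -1024/105, …
f+g: L₀ = lclm(L_f,L_g), ord ≤ 1+2.
h=∫₀ˣh₀: take L = L₀·Dx.
L = (464 + 2816·x + 416·x^2 + 2112·x^3 + 5760·x^4 + 6912·x^5)·Dx + (-192 + 304·x + 672·x^2 - 1312·x^3 - 1008·x^4 + 3456·x^5 + 3456·x^6)·Dx^2 + (29 + 176·x + 26·x^2 + 132·x^3 + 360·x^4 + 432·x^5)·Dx^3 + (-12 + 19·x + 42·x^2 - 82·x^3 - 63·x^4 + 216·x^5 + 216·x^6)·Dx^4  (order 4).
h: a_k = 0, 1, 13/2, 4/3, -25/4, 19/5, 164/15, 97/7, …
ICs: h(0) = 0, h′(0) = 1, h′′(0) = 13, h′′′(0) = 8.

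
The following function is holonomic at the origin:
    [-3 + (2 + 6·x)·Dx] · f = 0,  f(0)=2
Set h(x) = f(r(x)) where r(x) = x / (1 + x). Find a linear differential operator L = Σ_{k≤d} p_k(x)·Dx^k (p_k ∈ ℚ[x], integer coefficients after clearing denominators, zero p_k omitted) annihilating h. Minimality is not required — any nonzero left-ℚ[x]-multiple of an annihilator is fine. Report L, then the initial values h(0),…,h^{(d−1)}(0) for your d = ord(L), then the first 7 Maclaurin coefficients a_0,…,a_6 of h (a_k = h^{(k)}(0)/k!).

L = -3 + (2 + 10·x + 8·x^2)·Dx  (order 1).
h: a_k = 2, 3, -21/4, 87/8, -1677/64, 9069/128, -106305/512, …
ICs: h(0) = 2.

f: a_k = 2, 3, -9/4, 27/8, -405/64, 1701/128, -15309/512, …
Substitute x→r, Dx→(1/r')Dx; clear ⇒ L₀.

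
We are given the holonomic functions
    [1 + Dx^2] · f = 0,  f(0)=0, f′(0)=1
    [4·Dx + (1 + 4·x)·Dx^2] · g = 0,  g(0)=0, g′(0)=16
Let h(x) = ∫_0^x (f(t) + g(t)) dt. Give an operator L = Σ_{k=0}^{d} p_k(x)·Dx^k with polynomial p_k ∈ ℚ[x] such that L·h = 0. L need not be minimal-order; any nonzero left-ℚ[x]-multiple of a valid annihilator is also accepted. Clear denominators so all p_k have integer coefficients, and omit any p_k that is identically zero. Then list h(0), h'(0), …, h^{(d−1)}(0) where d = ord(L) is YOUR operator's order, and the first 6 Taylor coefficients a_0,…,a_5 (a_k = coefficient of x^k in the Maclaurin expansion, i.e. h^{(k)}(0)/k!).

L = (388 + 32·x + 64·x^2)·Dx^2 + (33 + 140·x + 48·x^2 + 64·x^3)·Dx^3 + (388 + 32·x + 64·x^2)·Dx^4 + (33 + 140·x + 48·x^2 + 64·x^3)·Dx^5  (order 5).
h: a_k = 0, 0, 17/2, -32/3, 511/24, -256/5, …
ICs: h(0) = 0, h′(0) = 0, h′′(0) = 17, h′′′(0) = -64, h′′′′(0) = 511.

f: a_k = 0, 1, 0, -1/6, 0, 1/120, …
g: a_k = 0, 16, -32, 256/3, -256, 4096/5, …
f+g: L₀ = lclm(L_f,L_g), ord ≤ 2+2.
h=∫₀ˣh₀: take L = L₀·Dx.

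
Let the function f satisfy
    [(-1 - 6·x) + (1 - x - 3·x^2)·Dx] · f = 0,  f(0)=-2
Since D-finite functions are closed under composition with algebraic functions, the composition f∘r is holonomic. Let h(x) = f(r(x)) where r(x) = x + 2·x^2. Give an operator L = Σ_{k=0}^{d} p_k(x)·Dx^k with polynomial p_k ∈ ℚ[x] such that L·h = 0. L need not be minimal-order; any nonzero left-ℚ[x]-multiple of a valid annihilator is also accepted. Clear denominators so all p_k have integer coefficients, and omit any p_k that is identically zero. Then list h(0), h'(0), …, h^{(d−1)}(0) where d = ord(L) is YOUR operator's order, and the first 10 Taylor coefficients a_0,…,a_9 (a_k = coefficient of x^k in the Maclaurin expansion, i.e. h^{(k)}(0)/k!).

f: a_k = -2, -2, -8, -14, -38, -80, -194, -434, -1016, -2318, …
f∘r: x↦r, Dx↦Dx/r' in L_f ⇒ L₀.
L = (1 + 10·x + 36·x^2 + 48·x^3) + (-1 + x + 5·x^2 + 12·x^3 + 12·x^4)·Dx  (order 1).
h: a_k = -2, -2, -12, -46, -154, -552, -2018, -7178, -25740, -92470, …
ICs: h(0) = -2.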